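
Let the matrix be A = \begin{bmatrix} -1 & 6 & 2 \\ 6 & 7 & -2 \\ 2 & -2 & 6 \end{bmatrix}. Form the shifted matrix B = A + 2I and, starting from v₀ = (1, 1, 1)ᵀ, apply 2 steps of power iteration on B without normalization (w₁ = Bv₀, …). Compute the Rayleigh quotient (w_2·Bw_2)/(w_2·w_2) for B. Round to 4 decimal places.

11.4338

B = A + 2I has rows (1, 6, 2); (6, 9, -2); (2, -2, 8)
w1 = Bv₀ = (9, 13, 8)
w2 = Bw1 = (103, 155, 56)
Bw2 = (1145, 1901, 344)
w2·Bw2 = 431854; w2·w2 = 37770; μ ≈ 431854/37770 = 11.4338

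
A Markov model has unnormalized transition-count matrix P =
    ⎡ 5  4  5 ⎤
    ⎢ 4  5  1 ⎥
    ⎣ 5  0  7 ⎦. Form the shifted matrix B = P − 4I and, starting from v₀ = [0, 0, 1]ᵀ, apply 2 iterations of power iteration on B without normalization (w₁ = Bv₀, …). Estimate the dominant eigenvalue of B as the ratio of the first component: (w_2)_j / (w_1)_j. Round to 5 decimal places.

4.80000

B = P − 4I has rows (1, 4, 5); (4, 1, 1); (5, 0, 3)
w1 = Bv₀ = (5, 1, 3)
w2 = Bw1 = (24, 24, 34)
Ratio: 24/5 = 4.80000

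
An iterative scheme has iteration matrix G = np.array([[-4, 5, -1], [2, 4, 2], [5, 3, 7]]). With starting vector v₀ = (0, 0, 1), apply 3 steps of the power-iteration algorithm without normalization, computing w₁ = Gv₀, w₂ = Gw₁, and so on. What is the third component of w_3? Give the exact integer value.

w1 = Gv₀ = (-1, 2, 7)
w2 = Gw1 = (7, 20, 50)
w3 = Gw2 = (22, 194, 445)
The requested component of w3 is 445.

445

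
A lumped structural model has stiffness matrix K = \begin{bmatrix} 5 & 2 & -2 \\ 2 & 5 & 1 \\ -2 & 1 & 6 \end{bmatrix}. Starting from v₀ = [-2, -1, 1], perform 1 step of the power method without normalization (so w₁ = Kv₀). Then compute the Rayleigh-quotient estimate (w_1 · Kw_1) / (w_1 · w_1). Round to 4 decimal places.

w1 = Kv₀ = (-14, -8, 9)
Kw1 = (-104, -59, 74)
w1·Kw1 = (-14)·(-104) + (-8)·(-59) + 9·74 = 2594; w1·w1 = (-14)·(-14) + (-8)·(-8) + 9·9 = 341
λ ≈ 2594/341 = 7.6070

λ ≈ 7.6070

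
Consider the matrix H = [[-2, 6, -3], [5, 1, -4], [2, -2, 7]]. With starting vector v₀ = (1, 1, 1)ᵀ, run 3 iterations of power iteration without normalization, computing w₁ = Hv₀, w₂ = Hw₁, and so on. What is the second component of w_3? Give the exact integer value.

-264

w1 = Hv₀ = ((-2)·1 + 6·1 + (-3)·1; 5·1 + 1·1 + (-4)·1; 2·1 + (-2)·1 + 7·1) = (1, 2, 7)
w2 = Hw1 = ((-2)·1 + 6·2 + (-3)·7; 5·1 + 1·2 + (-4)·7; 2·1 + (-2)·2 + 7·7) = (-11, -21, 47)
w3 = Hw2 = (-245, -264, 349)
The requested component of w3 is -264.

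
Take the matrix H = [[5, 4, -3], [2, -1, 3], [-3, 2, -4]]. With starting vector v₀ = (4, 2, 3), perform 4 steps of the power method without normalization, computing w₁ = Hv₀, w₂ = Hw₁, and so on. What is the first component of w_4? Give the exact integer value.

w1 = Hv₀ = (5·4 + 4·2 + (-3)·3; 2·4 + (-1)·2 + 3·3; (-3)·4 + 2·2 + (-4)·3) = (19, 15, -20)
w2 = Hw1 = (5·19 + 4·15 + (-3)·(-20); 2·19 + (-1)·15 + 3·(-20); (-3)·19 + 2·15 + (-4)·(-20)) = (215, -37, 53)
w3 = Hw2 = (768, 626, -931)
w4 = Hw3 = (9137, -1883, 2672)
The requested component of w4 is 9137.

9137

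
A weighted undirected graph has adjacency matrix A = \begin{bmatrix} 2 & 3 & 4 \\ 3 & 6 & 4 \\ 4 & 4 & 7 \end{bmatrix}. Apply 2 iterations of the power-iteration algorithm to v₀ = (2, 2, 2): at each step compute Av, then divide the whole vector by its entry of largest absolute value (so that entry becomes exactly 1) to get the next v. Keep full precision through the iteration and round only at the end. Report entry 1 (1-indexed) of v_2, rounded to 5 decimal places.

Av0 = (18.000000, 26.000000, 30.000000); divide by 30.000000 → v1 = (0.600000, 0.866667, 1.000000)
Av1 = (7.800000, 11.000000, 12.866667); divide by 12.866667 → v2 = (0.606218, 0.854922, 1.000000)
Requested entry of v2: 234/386 = 0.60622

0.60622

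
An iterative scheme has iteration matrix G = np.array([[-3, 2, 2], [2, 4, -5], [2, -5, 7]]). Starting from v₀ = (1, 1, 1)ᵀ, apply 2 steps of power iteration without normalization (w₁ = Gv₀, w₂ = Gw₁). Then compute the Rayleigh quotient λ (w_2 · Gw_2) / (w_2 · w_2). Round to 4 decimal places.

10.1379

w1 = Gv₀ = (1, 1, 4)
w2 = Gw1 = (7, -14, 25)
Gw2 = (1, -167, 259)
w2·Gw2 = 7·1 + (-14)·(-167) + 25·259 = 8820; w2·w2 = 7·7 + (-14)·(-14) + 25·25 = 870
λ ≈ 8820/870 = 10.1379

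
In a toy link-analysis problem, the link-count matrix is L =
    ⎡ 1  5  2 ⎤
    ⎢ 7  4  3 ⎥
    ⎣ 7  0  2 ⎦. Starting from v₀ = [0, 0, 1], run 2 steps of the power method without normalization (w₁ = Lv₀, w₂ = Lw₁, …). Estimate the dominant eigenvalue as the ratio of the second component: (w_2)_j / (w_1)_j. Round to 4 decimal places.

w1 = Lv₀ = (1·0 + 5·0 + 2·1; 7·0 + 4·0 + 3·1; 7·0 + 0·0 + 2·1) = (2, 3, 2)
w2 = Lw1 = (1·2 + 5·3 + 2·2; 7·2 + 4·3 + 3·2; 7·2 + 0·3 + 2·2) = (21, 32, 18)
Ratio at component: 32 / 3 = 10.6667

λ ≈ 10.6667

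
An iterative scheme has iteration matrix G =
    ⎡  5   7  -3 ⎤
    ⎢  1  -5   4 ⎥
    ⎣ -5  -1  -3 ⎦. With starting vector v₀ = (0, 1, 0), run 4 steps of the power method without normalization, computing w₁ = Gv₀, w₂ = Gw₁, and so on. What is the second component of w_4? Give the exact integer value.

w1 = Gv₀ = (7, -5, -1)
w2 = Gw1 = (3, 28, -27)
w3 = Gw2 = (292, -245, 38)
w4 = Gw3 = (-369, 1669, -1329)
The requested component of w4 is 1669.

1669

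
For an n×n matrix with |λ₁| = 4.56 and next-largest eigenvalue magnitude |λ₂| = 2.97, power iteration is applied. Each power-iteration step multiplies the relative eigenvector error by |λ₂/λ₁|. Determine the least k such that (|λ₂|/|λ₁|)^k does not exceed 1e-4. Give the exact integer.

|λ₂/λ₁| = 2.97/4.56 = 0.65132
Need k ≥ ln(1e-4) / ln(0.65132) = -9.2103 / -0.4288 ≈ 21.481
Smallest integer k satisfying the bound: 22

22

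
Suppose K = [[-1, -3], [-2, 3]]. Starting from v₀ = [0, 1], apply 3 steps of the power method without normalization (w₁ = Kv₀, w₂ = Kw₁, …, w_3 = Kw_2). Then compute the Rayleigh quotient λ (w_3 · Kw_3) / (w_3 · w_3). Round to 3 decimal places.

4.055

w1 = Kv₀ = (-3, 3)
w2 = Kw1 = (-6, 15)
w3 = Kw2 = (-39, 57)
Kw3 = (-132, 249)
w3·Kw3 = (-39)·(-132) + 57·249 = 19341; w3·w3 = (-39)·(-39) + 57·57 = 4770
λ ≈ 19341/4770 = 4.055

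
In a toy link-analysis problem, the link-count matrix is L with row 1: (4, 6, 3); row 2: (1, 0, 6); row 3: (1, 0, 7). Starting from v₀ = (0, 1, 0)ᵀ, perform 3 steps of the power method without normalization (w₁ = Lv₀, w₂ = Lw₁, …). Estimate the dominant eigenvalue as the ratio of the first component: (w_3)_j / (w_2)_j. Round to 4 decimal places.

w1 = Lv₀ = (4·0 + 6·1 + 3·0; 1·0 + 0·1 + 6·0; 1·0 + 0·1 + 7·0) = (6, 0, 0)
w2 = Lw1 = (4·6 + 6·0 + 3·0; 1·6 + 0·0 + 6·0; 1·6 + 0·0 + 7·0) = (24, 6, 6)
w3 = Lw2 = (150, 60, 66)
Ratio at component: 150 / 24 = 6.2500

λ ≈ 6.2500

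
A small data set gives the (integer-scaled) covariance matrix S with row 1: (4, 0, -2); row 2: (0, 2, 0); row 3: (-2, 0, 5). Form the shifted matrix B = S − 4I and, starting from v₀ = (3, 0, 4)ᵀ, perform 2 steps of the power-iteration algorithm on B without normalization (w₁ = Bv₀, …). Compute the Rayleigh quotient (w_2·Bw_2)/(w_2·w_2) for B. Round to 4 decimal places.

-0.1321

B = S − 4I has rows (0, 0, -2); (0, -2, 0); (-2, 0, 1)
w1 = Bv₀ = (0·3 + 0·0 + (-2)·4; 0·3 + (-2)·0 + 0·4; (-2)·3 + 0·0 + 1·4) = (-8, 0, -2)
w2 = Bw1 = (0·(-8) + 0·0 + (-2)·(-2); 0·(-8) + (-2)·0 + 0·(-2); (-2)·(-8) + 0·0 + 1·(-2)) = (4, 0, 14)
Bw2 = (-28, 0, 6)
w2·Bw2 = -28; w2·w2 = 212; μ ≈ -28/212 = -0.1321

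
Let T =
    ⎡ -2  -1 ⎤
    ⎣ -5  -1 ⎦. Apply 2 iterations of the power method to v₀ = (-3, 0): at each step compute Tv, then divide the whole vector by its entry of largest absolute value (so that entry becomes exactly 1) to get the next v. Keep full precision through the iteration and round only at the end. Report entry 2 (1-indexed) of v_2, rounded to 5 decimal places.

1.00000

Tv0 = (6.000000, 15.000000); divide by 15.000000 → v1 = (0.400000, 1.000000)
Tv1 = (-1.800000, -3.000000); divide by -3.000000 → v2 = (0.600000, 1.000000)
Requested entry of v2: -45/-45 = 1.00000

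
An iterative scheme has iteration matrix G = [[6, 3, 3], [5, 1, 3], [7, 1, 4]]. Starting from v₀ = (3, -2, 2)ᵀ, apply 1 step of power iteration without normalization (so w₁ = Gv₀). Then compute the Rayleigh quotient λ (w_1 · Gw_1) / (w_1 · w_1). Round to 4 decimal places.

w1 = Gv₀ = (6·3 + 3·(-2) + 3·2; 5·3 + 1·(-2) + 3·2; 7·3 + 1·(-2) + 4·2) = (18, 19, 27)
Gw1 = (246, 190, 253)
w1·Gw1 = 18·246 + 19·190 + 27·253 = 14869; w1·w1 = 18·18 + 19·19 + 27·27 = 1414
λ ≈ 14869/1414 = 10.5156

10.5156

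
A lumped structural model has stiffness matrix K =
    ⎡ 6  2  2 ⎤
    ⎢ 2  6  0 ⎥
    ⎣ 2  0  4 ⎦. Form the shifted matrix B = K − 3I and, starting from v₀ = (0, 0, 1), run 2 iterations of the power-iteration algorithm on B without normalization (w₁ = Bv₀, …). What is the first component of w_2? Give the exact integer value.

B = K − 3I has rows (3, 2, 2); (2, 3, 0); (2, 0, 1)
w1 = Bv₀ = (2, 0, 1)
w2 = Bw1 = (8, 4, 5)
Requested component of w2: 8

8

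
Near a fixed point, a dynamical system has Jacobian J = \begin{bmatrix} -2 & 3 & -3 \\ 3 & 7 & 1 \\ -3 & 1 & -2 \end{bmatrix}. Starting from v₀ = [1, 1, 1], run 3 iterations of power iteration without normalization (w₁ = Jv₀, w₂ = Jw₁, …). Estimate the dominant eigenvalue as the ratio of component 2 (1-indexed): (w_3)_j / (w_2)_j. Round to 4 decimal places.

w1 = Jv₀ = ((-2)·1 + 3·1 + (-3)·1; 3·1 + 7·1 + 1·1; (-3)·1 + 1·1 + (-2)·1) = (-2, 11, -4)
w2 = Jw1 = ((-2)·(-2) + 3·11 + (-3)·(-4); 3·(-2) + 7·11 + 1·(-4); (-3)·(-2) + 1·11 + (-2)·(-4)) = (49, 67, 25)
w3 = Jw2 = (28, 641, -130)
Ratio at component: 641 / 67 = 9.5672

9.5672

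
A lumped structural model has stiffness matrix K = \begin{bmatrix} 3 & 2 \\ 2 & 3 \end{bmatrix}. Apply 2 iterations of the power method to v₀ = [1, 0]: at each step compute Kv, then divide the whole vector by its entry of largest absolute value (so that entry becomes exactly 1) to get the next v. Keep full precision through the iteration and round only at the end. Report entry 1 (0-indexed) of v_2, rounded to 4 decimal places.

Kv0 = (3.00000, 2.00000); divide by 3.00000 → v1 = (1.00000, 0.66667)
Kv1 = (4.33333, 4.00000); divide by 4.33333 → v2 = (1.00000, 0.92308)
Requested entry of v2: 12/13 = 0.9231

0.9231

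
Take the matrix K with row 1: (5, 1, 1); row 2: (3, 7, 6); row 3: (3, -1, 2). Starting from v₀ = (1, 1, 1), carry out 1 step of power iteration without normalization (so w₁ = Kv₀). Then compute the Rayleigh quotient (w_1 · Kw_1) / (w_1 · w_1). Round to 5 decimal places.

λ ≈ 9.18692

w1 = Kv₀ = (5·1 + 1·1 + 1·1; 3·1 + 7·1 + 6·1; 3·1 + (-1)·1 + 2·1) = (7, 16, 4)
Kw1 = (55, 157, 13)
w1·Kw1 = 7·55 + 16·157 + 4·13 = 2949; w1·w1 = 7·7 + 16·16 + 4·4 = 321
λ ≈ 2949/321 = 9.18692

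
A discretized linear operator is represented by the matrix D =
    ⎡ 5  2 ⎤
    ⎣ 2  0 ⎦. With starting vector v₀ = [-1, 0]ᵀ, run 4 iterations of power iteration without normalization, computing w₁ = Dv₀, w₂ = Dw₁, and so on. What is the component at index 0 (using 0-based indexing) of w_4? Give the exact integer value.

-941

w1 = Dv₀ = (5·(-1) + 2·0; 2·(-1) + 0·0) = (-5, -2)
w2 = Dw1 = (5·(-5) + 2·(-2); 2·(-5) + 0·(-2)) = (-29, -10)
w3 = Dw2 = (-165, -58)
w4 = Dw3 = (-941, -330)
The requested component of w4 is -941.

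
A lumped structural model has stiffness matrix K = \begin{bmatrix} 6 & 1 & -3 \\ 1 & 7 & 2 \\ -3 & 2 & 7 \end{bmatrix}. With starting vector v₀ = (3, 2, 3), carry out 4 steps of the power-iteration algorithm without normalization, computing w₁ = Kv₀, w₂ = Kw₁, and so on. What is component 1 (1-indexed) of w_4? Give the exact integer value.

-1311

w1 = Kv₀ = (6·3 + 1·2 + (-3)·3; 1·3 + 7·2 + 2·3; (-3)·3 + 2·2 + 7·3) = (11, 23, 16)
w2 = Kw1 = (6·11 + 1·23 + (-3)·16; 1·11 + 7·23 + 2·16; (-3)·11 + 2·23 + 7·16) = (41, 204, 125)
w3 = Kw2 = (75, 1719, 1160)
w4 = Kw3 = (-1311, 14428, 11333)
The requested component of w4 is -1311.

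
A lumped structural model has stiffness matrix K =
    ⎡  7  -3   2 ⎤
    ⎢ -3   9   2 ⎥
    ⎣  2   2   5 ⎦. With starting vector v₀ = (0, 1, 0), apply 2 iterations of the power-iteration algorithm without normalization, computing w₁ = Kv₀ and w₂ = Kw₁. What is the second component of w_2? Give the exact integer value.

94

w1 = Kv₀ = (7·0 + (-3)·1 + 2·0; (-3)·0 + 9·1 + 2·0; 2·0 + 2·1 + 5·0) = (-3, 9, 2)
w2 = Kw1 = (7·(-3) + (-3)·9 + 2·2; (-3)·(-3) + 9·9 + 2·2; 2·(-3) + 2·9 + 5·2) = (-44, 94, 22)
The requested component of w2 is 94.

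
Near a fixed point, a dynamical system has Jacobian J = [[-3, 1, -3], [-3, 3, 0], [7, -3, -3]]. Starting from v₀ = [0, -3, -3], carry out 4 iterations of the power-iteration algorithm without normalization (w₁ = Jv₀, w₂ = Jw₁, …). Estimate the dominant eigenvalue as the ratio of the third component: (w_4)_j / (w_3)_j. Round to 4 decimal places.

w1 = Jv₀ = (6, -9, 18)
w2 = Jw1 = (-81, -45, 15)
w3 = Jw2 = (153, 108, -477)
w4 = Jw3 = (1080, -135, 2178)
Ratio at component: 2178 / -477 = -4.5660

λ ≈ -4.5660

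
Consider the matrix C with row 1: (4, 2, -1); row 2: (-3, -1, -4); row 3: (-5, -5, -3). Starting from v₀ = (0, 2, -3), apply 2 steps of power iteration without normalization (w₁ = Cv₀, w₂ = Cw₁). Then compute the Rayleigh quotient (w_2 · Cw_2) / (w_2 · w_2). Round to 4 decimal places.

w1 = Cv₀ = (4·0 + 2·2 + (-1)·(-3); (-3)·0 + (-1)·2 + (-4)·(-3); (-5)·0 + (-5)·2 + (-3)·(-3)) = (7, 10, -1)
w2 = Cw1 = (4·7 + 2·10 + (-1)·(-1); (-3)·7 + (-1)·10 + (-4)·(-1); (-5)·7 + (-5)·10 + (-3)·(-1)) = (49, -27, -82)
Cw2 = (224, 208, 136)
w2·Cw2 = 49·224 + (-27)·208 + (-82)·136 = -5792; w2·w2 = 49·49 + (-27)·(-27) + (-82)·(-82) = 9854
λ ≈ -5792/9854 = -0.5878

λ ≈ -0.5878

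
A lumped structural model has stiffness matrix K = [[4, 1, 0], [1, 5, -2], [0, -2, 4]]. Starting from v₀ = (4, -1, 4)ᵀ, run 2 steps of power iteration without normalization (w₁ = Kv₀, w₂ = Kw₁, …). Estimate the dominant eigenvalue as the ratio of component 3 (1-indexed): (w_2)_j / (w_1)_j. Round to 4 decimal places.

5.0000

w1 = Kv₀ = (4·4 + 1·(-1) + 0·4; 1·4 + 5·(-1) + (-2)·4; 0·4 + (-2)·(-1) + 4·4) = (15, -9, 18)
w2 = Kw1 = (4·15 + 1·(-9) + 0·18; 1·15 + 5·(-9) + (-2)·18; 0·15 + (-2)·(-9) + 4·18) = (51, -66, 90)
Ratio at component: 90 / 18 = 5.0000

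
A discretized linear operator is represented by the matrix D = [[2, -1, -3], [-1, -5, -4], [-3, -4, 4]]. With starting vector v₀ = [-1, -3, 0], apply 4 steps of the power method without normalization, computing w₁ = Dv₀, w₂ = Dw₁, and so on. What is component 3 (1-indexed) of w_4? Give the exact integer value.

-448

w1 = Dv₀ = (1, 16, 15)
w2 = Dw1 = (-59, -141, -7)
w3 = Dw2 = (44, 792, 713)
w4 = Dw3 = (-2843, -6856, -448)
The requested component of w4 is -448.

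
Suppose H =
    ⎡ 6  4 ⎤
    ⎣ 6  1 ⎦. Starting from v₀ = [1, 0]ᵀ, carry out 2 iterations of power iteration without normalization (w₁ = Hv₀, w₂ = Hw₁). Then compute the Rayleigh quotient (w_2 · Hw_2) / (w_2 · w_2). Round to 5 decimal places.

w1 = Hv₀ = (6·1 + 4·0; 6·1 + 1·0) = (6, 6)
w2 = Hw1 = (6·6 + 4·6; 6·6 + 1·6) = (60, 42)
Hw2 = (528, 402)
w2·Hw2 = 60·528 + 42·402 = 48564; w2·w2 = 60·60 + 42·42 = 5364
λ ≈ 48564/5364 = 9.05369

9.05369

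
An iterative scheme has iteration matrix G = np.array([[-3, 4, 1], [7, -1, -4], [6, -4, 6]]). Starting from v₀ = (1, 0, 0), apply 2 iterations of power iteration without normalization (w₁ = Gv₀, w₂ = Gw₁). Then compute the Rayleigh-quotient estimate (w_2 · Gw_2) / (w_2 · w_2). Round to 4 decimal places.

w1 = Gv₀ = ((-3)·1 + 4·0 + 1·0; 7·1 + (-1)·0 + (-4)·0; 6·1 + (-4)·0 + 6·0) = (-3, 7, 6)
w2 = Gw1 = ((-3)·(-3) + 4·7 + 1·6; 7·(-3) + (-1)·7 + (-4)·6; 6·(-3) + (-4)·7 + 6·6) = (43, -52, -10)
Gw2 = (-347, 393, 406)
w2·Gw2 = 43·(-347) + (-52)·393 + (-10)·406 = -39417; w2·w2 = 43·43 + (-52)·(-52) + (-10)·(-10) = 4653
λ ≈ -39417/4653 = -8.4713

λ ≈ -8.4713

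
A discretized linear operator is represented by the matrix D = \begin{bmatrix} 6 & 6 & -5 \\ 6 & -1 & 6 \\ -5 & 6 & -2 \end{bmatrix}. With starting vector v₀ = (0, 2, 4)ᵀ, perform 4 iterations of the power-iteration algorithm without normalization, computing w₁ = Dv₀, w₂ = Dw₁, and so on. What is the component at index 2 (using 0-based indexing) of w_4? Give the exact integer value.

13892

w1 = Dv₀ = (6·0 + 6·2 + (-5)·4; 6·0 + (-1)·2 + 6·4; (-5)·0 + 6·2 + (-2)·4) = (-8, 22, 4)
w2 = Dw1 = (6·(-8) + 6·22 + (-5)·4; 6·(-8) + (-1)·22 + 6·4; (-5)·(-8) + 6·22 + (-2)·4) = (64, -46, 164)
w3 = Dw2 = (-712, 1414, -924)
w4 = Dw3 = (8832, -11230, 13892)
The requested component of w4 is 13892.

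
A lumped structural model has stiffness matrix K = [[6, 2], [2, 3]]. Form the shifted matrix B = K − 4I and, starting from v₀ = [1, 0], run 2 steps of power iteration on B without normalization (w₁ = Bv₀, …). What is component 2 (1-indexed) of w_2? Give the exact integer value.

B = K − 4I has rows (2, 2); (2, -1)
w1 = Bv₀ = (2, 2)
w2 = Bw1 = (8, 2)
Requested component of w2: 2

2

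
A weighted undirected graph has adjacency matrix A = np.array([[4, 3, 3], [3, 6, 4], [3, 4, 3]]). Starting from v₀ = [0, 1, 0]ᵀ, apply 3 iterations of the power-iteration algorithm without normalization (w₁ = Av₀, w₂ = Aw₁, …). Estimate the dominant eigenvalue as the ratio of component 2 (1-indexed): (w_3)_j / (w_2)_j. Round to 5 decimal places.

w1 = Av₀ = (3, 6, 4)
w2 = Aw1 = (42, 61, 45)
w3 = Aw2 = (486, 672, 505)
Ratio at component: 672 / 61 = 11.01639

λ ≈ 11.01639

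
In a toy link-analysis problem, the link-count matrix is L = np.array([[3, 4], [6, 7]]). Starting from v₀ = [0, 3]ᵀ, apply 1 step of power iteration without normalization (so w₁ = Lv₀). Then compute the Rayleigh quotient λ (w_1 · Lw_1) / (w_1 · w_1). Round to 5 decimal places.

10.32308

w1 = Lv₀ = (12, 21)
Lw1 = (120, 219)
w1·Lw1 = 12·120 + 21·219 = 6039; w1·w1 = 12·12 + 21·21 = 585
λ ≈ 6039/585 = 10.32308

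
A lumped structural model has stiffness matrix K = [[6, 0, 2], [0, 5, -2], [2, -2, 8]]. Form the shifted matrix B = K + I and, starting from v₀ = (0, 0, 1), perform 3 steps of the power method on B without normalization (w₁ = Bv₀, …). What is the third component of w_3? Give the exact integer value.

B = K + I has rows (7, 0, 2); (0, 6, -2); (2, -2, 9)
w1 = Bv₀ = (7·0 + 0·0 + 2·1; 0·0 + 6·0 + (-2)·1; 2·0 + (-2)·0 + 9·1) = (2, -2, 9)
w2 = Bw1 = (7·2 + 0·(-2) + 2·9; 0·2 + 6·(-2) + (-2)·9; 2·2 + (-2)·(-2) + 9·9) = (32, -30, 89)
w3 = Bw2 = (402, -358, 925)
Requested component of w3: 925

925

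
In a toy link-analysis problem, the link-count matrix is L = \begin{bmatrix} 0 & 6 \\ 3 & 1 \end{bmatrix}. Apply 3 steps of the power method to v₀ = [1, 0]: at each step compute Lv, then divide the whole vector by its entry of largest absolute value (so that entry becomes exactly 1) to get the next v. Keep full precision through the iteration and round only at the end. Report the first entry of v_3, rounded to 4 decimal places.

Lv0 = (0.00000, 3.00000); divide by 3.00000 → v1 = (0.00000, 1.00000)
Lv1 = (6.00000, 1.00000); divide by 6.00000 → v2 = (1.00000, 0.16667)
Lv2 = (1.00000, 3.16667); divide by 3.16667 → v3 = (0.31579, 1.00000)
Requested entry of v3: 18/57 = 0.3158

0.3158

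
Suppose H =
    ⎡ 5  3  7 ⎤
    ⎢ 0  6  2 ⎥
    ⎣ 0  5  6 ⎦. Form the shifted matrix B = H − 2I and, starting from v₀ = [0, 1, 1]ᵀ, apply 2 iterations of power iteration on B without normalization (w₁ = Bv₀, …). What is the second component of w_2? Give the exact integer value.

B = H − 2I has rows (3, 3, 7); (0, 4, 2); (0, 5, 4)
w1 = Bv₀ = (10, 6, 9)
w2 = Bw1 = (111, 42, 66)
Requested component of w2: 42

42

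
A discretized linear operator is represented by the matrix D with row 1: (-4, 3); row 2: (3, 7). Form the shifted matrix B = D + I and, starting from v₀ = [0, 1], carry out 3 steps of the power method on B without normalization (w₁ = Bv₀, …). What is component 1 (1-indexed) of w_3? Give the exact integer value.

174

B = D + I has rows (-3, 3); (3, 8)
w1 = Bv₀ = ((-3)·0 + 3·1; 3·0 + 8·1) = (3, 8)
w2 = Bw1 = ((-3)·3 + 3·8; 3·3 + 8·8) = (15, 73)
w3 = Bw2 = (174, 629)
Requested component of w3: 174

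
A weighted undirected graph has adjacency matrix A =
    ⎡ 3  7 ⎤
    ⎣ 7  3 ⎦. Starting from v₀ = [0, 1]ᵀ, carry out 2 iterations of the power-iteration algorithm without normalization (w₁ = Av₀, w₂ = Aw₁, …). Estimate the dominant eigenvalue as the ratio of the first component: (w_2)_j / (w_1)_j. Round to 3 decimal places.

λ ≈ 6.000

w1 = Av₀ = (3·0 + 7·1; 7·0 + 3·1) = (7, 3)
w2 = Aw1 = (3·7 + 7·3; 7·7 + 3·3) = (42, 58)
Ratio at component: 42 / 7 = 6.000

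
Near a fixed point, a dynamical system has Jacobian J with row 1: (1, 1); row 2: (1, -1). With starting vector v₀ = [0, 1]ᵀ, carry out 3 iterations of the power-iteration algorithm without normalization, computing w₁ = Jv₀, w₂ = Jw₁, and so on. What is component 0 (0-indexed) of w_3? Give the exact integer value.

w1 = Jv₀ = (1, -1)
w2 = Jw1 = (0, 2)
w3 = Jw2 = (2, -2)
The requested component of w3 is 2.

2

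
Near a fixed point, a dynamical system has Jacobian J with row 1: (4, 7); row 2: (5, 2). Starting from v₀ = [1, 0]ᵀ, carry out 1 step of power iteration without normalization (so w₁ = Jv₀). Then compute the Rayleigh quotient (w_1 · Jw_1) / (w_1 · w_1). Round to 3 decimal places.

8.634

w1 = Jv₀ = (4, 5)
Jw1 = (51, 30)
w1·Jw1 = 4·51 + 5·30 = 354; w1·w1 = 4·4 + 5·5 = 41
λ ≈ 354/41 = 8.634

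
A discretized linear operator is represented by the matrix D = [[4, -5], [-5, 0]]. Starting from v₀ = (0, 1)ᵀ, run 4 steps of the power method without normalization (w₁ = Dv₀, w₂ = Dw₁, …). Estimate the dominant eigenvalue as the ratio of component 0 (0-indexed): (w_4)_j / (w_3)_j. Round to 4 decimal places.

w1 = Dv₀ = (4·0 + (-5)·1; (-5)·0 + 0·1) = (-5, 0)
w2 = Dw1 = (4·(-5) + (-5)·0; (-5)·(-5) + 0·0) = (-20, 25)
w3 = Dw2 = (-205, 100)
w4 = Dw3 = (-1320, 1025)
Ratio at component: -1320 / -205 = 6.4390

6.4390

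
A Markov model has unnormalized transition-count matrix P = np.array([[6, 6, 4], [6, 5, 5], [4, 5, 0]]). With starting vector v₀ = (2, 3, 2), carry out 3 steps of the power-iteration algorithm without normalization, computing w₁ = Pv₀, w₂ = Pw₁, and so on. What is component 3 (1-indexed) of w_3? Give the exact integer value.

w1 = Pv₀ = (6·2 + 6·3 + 4·2; 6·2 + 5·3 + 5·2; 4·2 + 5·3 + 0·2) = (38, 37, 23)
w2 = Pw1 = (6·38 + 6·37 + 4·23; 6·38 + 5·37 + 5·23; 4·38 + 5·37 + 0·23) = (542, 528, 337)
w3 = Pw2 = (7768, 7577, 4808)
The requested component of w3 is 4808.

4808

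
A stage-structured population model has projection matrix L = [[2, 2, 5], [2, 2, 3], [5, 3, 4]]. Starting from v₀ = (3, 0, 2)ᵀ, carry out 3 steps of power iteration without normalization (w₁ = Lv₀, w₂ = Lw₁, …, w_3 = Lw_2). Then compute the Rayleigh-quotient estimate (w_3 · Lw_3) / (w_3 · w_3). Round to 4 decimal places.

λ ≈ 9.7601

w1 = Lv₀ = (2·3 + 2·0 + 5·2; 2·3 + 2·0 + 3·2; 5·3 + 3·0 + 4·2) = (16, 12, 23)
w2 = Lw1 = (2·16 + 2·12 + 5·23; 2·16 + 2·12 + 3·23; 5·16 + 3·12 + 4·23) = (171, 125, 208)
w3 = Lw2 = (1632, 1216, 2062)
Lw3 = (16006, 11882, 20056)
w3·Lw3 = 1632·16006 + 1216·11882 + 2062·20056 = 81925776; w3·w3 = 1632·1632 + 1216·1216 + 2062·2062 = 8393924
λ ≈ 81925776/8393924 = 9.7601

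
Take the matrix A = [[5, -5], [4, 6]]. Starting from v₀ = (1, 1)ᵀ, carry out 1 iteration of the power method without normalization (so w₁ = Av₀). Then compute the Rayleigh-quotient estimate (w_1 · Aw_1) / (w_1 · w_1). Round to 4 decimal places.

6.0000

w1 = Av₀ = (0, 10)
Aw1 = (-50, 60)
w1·Aw1 = 0·(-50) + 10·60 = 600; w1·w1 = 0·0 + 10·10 = 100
λ ≈ 600/100 = 6.0000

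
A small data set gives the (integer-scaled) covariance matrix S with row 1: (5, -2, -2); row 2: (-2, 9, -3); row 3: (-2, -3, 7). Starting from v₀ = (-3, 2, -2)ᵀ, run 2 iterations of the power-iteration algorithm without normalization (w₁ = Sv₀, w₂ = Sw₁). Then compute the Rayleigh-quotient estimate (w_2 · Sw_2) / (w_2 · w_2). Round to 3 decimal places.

λ ≈ 11.003

w1 = Sv₀ = (5·(-3) + (-2)·2 + (-2)·(-2); (-2)·(-3) + 9·2 + (-3)·(-2); (-2)·(-3) + (-3)·2 + 7·(-2)) = (-15, 30, -14)
w2 = Sw1 = (5·(-15) + (-2)·30 + (-2)·(-14); (-2)·(-15) + 9·30 + (-3)·(-14); (-2)·(-15) + (-3)·30 + 7·(-14)) = (-107, 342, -158)
Sw2 = (-903, 3766, -1918)
w2·Sw2 = (-107)·(-903) + 342·3766 + (-158)·(-1918) = 1687637; w2·w2 = (-107)·(-107) + 342·342 + (-158)·(-158) = 153377
λ ≈ 1687637/153377 = 11.003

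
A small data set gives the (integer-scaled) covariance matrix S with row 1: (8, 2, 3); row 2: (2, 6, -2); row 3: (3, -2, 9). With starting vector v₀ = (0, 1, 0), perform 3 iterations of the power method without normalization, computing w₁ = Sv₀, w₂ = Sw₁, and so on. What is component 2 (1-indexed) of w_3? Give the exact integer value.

356

w1 = Sv₀ = (8·0 + 2·1 + 3·0; 2·0 + 6·1 + (-2)·0; 3·0 + (-2)·1 + 9·0) = (2, 6, -2)
w2 = Sw1 = (8·2 + 2·6 + 3·(-2); 2·2 + 6·6 + (-2)·(-2); 3·2 + (-2)·6 + 9·(-2)) = (22, 44, -24)
w3 = Sw2 = (192, 356, -238)
The requested component of w3 is 356.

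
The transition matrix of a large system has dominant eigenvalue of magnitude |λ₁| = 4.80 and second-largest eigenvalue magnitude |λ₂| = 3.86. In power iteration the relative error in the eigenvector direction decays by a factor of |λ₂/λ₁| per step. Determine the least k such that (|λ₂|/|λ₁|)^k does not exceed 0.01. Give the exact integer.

|λ₂/λ₁| = 3.86/4.80 = 0.80417
Need k ≥ ln(0.01) / ln(0.80417) = -4.6052 / -0.2179 ≈ 21.130
Smallest integer k satisfying the bound: 22

22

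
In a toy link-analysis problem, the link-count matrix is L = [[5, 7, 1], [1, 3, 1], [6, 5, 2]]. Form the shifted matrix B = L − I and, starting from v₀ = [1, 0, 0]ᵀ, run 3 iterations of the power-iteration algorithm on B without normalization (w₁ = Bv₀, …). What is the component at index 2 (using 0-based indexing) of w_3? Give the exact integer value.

B = L − I has rows (4, 7, 1); (1, 2, 1); (6, 5, 1)
w1 = Bv₀ = (4·1 + 7·0 + 1·0; 1·1 + 2·0 + 1·0; 6·1 + 5·0 + 1·0) = (4, 1, 6)
w2 = Bw1 = (4·4 + 7·1 + 1·6; 1·4 + 2·1 + 1·6; 6·4 + 5·1 + 1·6) = (29, 12, 35)
w3 = Bw2 = (235, 88, 269)
Requested component of w3: 269

269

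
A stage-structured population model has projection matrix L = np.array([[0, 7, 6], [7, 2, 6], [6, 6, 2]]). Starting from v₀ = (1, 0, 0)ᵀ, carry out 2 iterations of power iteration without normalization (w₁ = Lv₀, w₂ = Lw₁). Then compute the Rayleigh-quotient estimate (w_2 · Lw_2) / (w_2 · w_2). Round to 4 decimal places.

λ ≈ 12.4841

w1 = Lv₀ = (0, 7, 6)
w2 = Lw1 = (85, 50, 54)
Lw2 = (674, 1019, 918)
w2·Lw2 = 85·674 + 50·1019 + 54·918 = 157812; w2·w2 = 85·85 + 50·50 + 54·54 = 12641
λ ≈ 157812/12641 = 12.4841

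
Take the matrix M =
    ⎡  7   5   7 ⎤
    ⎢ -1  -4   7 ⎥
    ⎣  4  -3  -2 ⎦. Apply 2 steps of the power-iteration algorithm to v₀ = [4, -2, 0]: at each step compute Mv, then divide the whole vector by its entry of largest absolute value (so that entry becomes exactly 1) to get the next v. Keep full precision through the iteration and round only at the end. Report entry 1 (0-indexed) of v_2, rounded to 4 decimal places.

0.4000

Mv0 = (18.00000, 4.00000, 22.00000); divide by 22.00000 → v1 = (0.81818, 0.18182, 1.00000)
Mv1 = (13.63636, 5.45455, 0.72727); divide by 13.63636 → v2 = (1.00000, 0.40000, 0.05333)
Requested entry of v2: 120/300 = 0.4000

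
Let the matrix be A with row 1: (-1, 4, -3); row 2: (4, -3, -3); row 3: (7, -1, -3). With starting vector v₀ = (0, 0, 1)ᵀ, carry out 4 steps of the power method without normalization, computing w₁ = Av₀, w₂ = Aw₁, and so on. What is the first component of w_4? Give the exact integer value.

w1 = Av₀ = ((-1)·0 + 4·0 + (-3)·1; 4·0 + (-3)·0 + (-3)·1; 7·0 + (-1)·0 + (-3)·1) = (-3, -3, -3)
w2 = Aw1 = ((-1)·(-3) + 4·(-3) + (-3)·(-3); 4·(-3) + (-3)·(-3) + (-3)·(-3); 7·(-3) + (-1)·(-3) + (-3)·(-3)) = (0, 6, -9)
w3 = Aw2 = (51, 9, 21)
w4 = Aw3 = (-78, 114, 285)
The requested component of w4 is -78.

-78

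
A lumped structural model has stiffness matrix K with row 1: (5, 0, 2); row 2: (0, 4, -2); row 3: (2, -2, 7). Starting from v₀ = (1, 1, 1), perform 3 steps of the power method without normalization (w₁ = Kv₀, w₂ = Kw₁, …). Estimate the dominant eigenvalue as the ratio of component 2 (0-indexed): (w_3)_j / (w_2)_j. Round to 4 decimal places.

w1 = Kv₀ = (5·1 + 0·1 + 2·1; 0·1 + 4·1 + (-2)·1; 2·1 + (-2)·1 + 7·1) = (7, 2, 7)
w2 = Kw1 = (5·7 + 0·2 + 2·7; 0·7 + 4·2 + (-2)·7; 2·7 + (-2)·2 + 7·7) = (49, -6, 59)
w3 = Kw2 = (363, -142, 523)
Ratio at component: 523 / 59 = 8.8644

λ ≈ 8.8644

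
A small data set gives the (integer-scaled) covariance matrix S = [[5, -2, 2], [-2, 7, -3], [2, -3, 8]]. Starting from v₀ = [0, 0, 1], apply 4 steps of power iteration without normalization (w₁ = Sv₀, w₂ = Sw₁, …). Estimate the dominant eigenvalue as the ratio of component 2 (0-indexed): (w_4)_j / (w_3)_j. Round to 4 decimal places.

11.3108

w1 = Sv₀ = (5·0 + (-2)·0 + 2·1; (-2)·0 + 7·0 + (-3)·1; 2·0 + (-3)·0 + 8·1) = (2, -3, 8)
w2 = Sw1 = (5·2 + (-2)·(-3) + 2·8; (-2)·2 + 7·(-3) + (-3)·8; 2·2 + (-3)·(-3) + 8·8) = (32, -49, 77)
w3 = Sw2 = (412, -638, 827)
w4 = Sw3 = (4990, -7771, 9354)
Ratio at component: 9354 / 827 = 11.3108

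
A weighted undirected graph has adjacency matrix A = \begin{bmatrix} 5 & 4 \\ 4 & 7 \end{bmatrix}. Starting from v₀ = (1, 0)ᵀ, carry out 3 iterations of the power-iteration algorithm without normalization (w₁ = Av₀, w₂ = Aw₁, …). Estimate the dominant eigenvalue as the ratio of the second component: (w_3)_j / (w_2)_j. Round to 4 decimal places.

w1 = Av₀ = (5·1 + 4·0; 4·1 + 7·0) = (5, 4)
w2 = Aw1 = (5·5 + 4·4; 4·5 + 7·4) = (41, 48)
w3 = Aw2 = (397, 500)
Ratio at component: 500 / 48 = 10.4167

λ ≈ 10.4167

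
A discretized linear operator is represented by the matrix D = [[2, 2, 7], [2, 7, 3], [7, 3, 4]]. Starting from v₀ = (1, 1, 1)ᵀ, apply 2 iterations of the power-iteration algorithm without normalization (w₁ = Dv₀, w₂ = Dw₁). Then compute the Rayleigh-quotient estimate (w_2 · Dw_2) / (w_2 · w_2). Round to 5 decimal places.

12.43056

w1 = Dv₀ = (11, 12, 14)
w2 = Dw1 = (144, 148, 169)
Dw2 = (1767, 1831, 2128)
w2·Dw2 = 144·1767 + 148·1831 + 169·2128 = 885068; w2·w2 = 144·144 + 148·148 + 169·169 = 71201
λ ≈ 885068/71201 = 12.43056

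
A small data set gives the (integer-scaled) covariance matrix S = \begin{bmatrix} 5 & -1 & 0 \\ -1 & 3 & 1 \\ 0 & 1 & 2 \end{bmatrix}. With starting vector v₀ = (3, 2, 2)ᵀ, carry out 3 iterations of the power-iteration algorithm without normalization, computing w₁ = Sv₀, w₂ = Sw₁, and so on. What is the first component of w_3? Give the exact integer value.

292

w1 = Sv₀ = (5·3 + (-1)·2 + 0·2; (-1)·3 + 3·2 + 1·2; 0·3 + 1·2 + 2·2) = (13, 5, 6)
w2 = Sw1 = (5·13 + (-1)·5 + 0·6; (-1)·13 + 3·5 + 1·6; 0·13 + 1·5 + 2·6) = (60, 8, 17)
w3 = Sw2 = (292, -19, 42)
The requested component of w3 is 292.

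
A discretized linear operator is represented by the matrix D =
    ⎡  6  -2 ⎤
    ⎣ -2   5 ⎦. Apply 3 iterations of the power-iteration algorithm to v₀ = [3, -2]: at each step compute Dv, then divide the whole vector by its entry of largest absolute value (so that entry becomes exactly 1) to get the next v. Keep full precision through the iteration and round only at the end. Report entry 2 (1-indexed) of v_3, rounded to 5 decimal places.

Dv0 = (22.000000, -16.000000); divide by 22.000000 → v1 = (1.000000, -0.727273)
Dv1 = (7.454545, -5.636364); divide by 7.454545 → v2 = (1.000000, -0.756098)
Dv2 = (7.512195, -5.780488); divide by 7.512195 → v3 = (1.000000, -0.769481)
Requested entry of v3: -948/1232 = -0.76948

-0.76948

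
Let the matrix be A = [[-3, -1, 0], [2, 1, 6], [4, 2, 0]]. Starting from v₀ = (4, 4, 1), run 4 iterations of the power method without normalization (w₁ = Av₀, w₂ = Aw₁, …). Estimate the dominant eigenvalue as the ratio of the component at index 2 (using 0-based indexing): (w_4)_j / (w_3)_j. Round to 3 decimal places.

λ ≈ -2.200

w1 = Av₀ = ((-3)·4 + (-1)·4 + 0·1; 2·4 + 1·4 + 6·1; 4·4 + 2·4 + 0·1) = (-16, 18, 24)
w2 = Aw1 = ((-3)·(-16) + (-1)·18 + 0·24; 2·(-16) + 1·18 + 6·24; 4·(-16) + 2·18 + 0·24) = (30, 130, -28)
w3 = Aw2 = (-220, 22, 380)
w4 = Aw3 = (638, 1862, -836)
Ratio at component: -836 / 380 = -2.200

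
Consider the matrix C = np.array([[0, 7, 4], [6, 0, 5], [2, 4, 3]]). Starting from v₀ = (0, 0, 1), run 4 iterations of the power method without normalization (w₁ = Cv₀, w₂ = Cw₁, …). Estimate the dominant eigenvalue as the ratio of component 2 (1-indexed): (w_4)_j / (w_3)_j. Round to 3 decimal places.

w1 = Cv₀ = (4, 5, 3)
w2 = Cw1 = (47, 39, 37)
w3 = Cw2 = (421, 467, 361)
w4 = Cw3 = (4713, 4331, 3793)
Ratio at component: 4331 / 467 = 9.274

9.274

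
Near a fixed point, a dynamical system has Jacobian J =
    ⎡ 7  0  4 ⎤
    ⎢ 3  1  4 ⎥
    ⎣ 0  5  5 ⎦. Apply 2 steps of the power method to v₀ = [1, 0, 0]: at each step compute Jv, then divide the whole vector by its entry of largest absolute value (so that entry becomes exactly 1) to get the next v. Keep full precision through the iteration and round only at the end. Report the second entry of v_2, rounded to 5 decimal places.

Jv0 = (7.000000, 3.000000, 0.000000); divide by 7.000000 → v1 = (1.000000, 0.428571, 0.000000)
Jv1 = (7.000000, 3.428571, 2.142857); divide by 7.000000 → v2 = (1.000000, 0.489796, 0.306122)
Requested entry of v2: 24/49 = 0.48980

0.48980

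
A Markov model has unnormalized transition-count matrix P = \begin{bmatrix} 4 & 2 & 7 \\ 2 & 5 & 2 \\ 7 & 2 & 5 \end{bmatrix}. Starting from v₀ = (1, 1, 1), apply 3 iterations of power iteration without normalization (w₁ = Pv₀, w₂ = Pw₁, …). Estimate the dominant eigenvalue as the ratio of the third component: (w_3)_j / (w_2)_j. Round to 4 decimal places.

w1 = Pv₀ = (13, 9, 14)
w2 = Pw1 = (168, 99, 179)
w3 = Pw2 = (2123, 1189, 2269)
Ratio at component: 2269 / 179 = 12.6760

λ ≈ 12.6760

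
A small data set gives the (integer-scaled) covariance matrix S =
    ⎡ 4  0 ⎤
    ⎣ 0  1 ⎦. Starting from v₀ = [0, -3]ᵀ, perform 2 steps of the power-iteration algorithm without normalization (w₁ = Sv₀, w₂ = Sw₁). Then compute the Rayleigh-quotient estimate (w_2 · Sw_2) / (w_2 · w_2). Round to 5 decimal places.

λ ≈ 1.00000

w1 = Sv₀ = (4·0 + 0·(-3); 0·0 + 1·(-3)) = (0, -3)
w2 = Sw1 = (4·0 + 0·(-3); 0·0 + 1·(-3)) = (0, -3)
Sw2 = (0, -3)
w2·Sw2 = 0·0 + (-3)·(-3) = 9; w2·w2 = 0·0 + (-3)·(-3) = 9
λ ≈ 9/9 = 1.00000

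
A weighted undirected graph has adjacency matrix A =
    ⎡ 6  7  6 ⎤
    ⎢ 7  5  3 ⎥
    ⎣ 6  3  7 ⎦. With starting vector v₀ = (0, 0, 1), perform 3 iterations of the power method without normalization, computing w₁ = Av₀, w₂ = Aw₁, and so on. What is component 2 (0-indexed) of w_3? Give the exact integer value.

w1 = Av₀ = (6, 3, 7)
w2 = Aw1 = (99, 78, 94)
w3 = Aw2 = (1704, 1365, 1486)
The requested component of w3 is 1486.

1486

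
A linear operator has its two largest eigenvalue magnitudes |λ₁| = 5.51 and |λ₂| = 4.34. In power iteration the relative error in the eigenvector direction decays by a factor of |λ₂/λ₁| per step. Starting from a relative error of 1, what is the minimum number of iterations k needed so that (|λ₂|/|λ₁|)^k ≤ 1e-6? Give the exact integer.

|λ₂/λ₁| = 4.34/5.51 = 0.78766
Need k ≥ ln(1e-6) / ln(0.78766) = -13.8155 / -0.2387 ≈ 57.880
Smallest integer k satisfying the bound: 58

58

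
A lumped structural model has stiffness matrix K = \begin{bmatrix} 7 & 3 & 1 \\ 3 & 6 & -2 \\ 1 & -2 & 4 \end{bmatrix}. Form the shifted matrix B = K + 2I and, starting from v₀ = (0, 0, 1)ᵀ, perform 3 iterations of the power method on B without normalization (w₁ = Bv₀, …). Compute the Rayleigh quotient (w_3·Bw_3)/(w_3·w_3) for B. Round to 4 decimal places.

8.5243

B = K + 2I has rows (9, 3, 1); (3, 8, -2); (1, -2, 6)
w1 = Bv₀ = (1, -2, 6)
w2 = Bw1 = (9, -25, 41)
w3 = Bw2 = (47, -255, 305)
Bw3 = (-37, -2509, 2387)
w3·Bw3 = 1366091; w3·w3 = 160259; μ ≈ 1366091/160259 = 8.5243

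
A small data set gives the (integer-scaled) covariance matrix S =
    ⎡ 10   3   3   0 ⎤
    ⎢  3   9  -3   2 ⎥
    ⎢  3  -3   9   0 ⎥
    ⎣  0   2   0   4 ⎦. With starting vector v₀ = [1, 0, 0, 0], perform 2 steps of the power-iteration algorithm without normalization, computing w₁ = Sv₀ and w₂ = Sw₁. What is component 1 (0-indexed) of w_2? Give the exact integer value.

48

w1 = Sv₀ = (10·1 + 3·0 + 3·0 + 0·0; 3·1 + 9·0 + (-3)·0 + 2·0; 3·1 + (-3)·0 + 9·0 + 0·0; 0·1 + 2·0 + 0·0 + 4·0) = (10, 3, 3, 0)
w2 = Sw1 = (10·10 + 3·3 + 3·3 + 0·0; 3·10 + 9·3 + (-3)·3 + 2·0; 3·10 + (-3)·3 + 9·3 + 0·0; 0·10 + 2·3 + 0·3 + 4·0) = (118, 48, 48, 6)
The requested component of w2 is 48.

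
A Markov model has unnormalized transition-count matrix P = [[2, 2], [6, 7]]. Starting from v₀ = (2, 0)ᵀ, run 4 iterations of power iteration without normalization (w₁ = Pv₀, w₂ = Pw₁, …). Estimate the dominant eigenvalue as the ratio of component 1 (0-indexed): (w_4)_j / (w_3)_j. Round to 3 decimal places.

λ ≈ 8.772

w1 = Pv₀ = (2·2 + 2·0; 6·2 + 7·0) = (4, 12)
w2 = Pw1 = (2·4 + 2·12; 6·4 + 7·12) = (32, 108)
w3 = Pw2 = (280, 948)
w4 = Pw3 = (2456, 8316)
Ratio at component: 8316 / 948 = 8.772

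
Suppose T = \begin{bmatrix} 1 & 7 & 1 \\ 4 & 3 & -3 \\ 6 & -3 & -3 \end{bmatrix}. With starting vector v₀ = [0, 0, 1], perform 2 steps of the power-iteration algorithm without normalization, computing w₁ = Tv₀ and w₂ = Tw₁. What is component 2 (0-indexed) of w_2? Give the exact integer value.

24

w1 = Tv₀ = (1, -3, -3)
w2 = Tw1 = (-23, 4, 24)
The requested component of w2 is 24.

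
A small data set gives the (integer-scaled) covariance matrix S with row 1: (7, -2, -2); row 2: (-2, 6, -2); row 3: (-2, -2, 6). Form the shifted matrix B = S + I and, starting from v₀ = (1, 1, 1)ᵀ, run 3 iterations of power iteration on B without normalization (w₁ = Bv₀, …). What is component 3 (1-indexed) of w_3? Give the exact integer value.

B = S + I has rows (8, -2, -2); (-2, 7, -2); (-2, -2, 7)
w1 = Bv₀ = (4, 3, 3)
w2 = Bw1 = (20, 7, 7)
w3 = Bw2 = (132, -5, -5)
Requested component of w3: -5

-5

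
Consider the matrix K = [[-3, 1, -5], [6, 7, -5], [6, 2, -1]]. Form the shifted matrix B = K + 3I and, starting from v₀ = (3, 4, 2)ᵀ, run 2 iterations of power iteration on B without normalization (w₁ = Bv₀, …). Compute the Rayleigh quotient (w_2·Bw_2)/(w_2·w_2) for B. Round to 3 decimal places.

B = K + 3I has rows (0, 1, -5); (6, 10, -5); (6, 2, 2)
w1 = Bv₀ = (0·3 + 1·4 + (-5)·2; 6·3 + 10·4 + (-5)·2; 6·3 + 2·4 + 2·2) = (-6, 48, 30)
w2 = Bw1 = (0·(-6) + 1·48 + (-5)·30; 6·(-6) + 10·48 + (-5)·30; 6·(-6) + 2·48 + 2·30) = (-102, 294, 120)
Bw2 = (-306, 1728, 216)
w2·Bw2 = 565164; w2·w2 = 111240; μ ≈ 565164/111240 = 5.081

5.081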